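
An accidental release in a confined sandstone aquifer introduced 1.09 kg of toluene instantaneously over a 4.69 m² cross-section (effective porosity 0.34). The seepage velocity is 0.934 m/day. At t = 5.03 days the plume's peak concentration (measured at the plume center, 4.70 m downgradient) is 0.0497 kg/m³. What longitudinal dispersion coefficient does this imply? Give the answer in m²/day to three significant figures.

2.99 m²/day

At the plume center C_max = M/(n_e·A·√(4πDt)), so D = M²/(4πt·(n_e·A·C_max)²).
n_e·A·C_max = 0.34 × 4.69 × 0.0497 = 0.07925 kg/m.
D = 1.09²/(4π × 5.03 × 0.07925²) = 2.99 m²/day.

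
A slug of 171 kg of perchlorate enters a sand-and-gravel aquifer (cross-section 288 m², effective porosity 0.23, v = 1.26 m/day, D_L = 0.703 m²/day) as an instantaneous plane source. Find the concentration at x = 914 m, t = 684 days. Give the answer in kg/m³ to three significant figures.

0.00807 kg/m³

For an instantaneous plane source, C(x,t) = M/(n_e·A·√(4πDt)) · exp(−(x−vt)²/(4Dt)), with n_e·A the pore (flow) area.
Plume center vt = 1.26 × 684 = 861.84 m, so the well at 914 m is 52.16 m downgradient of the peak.
√(4πDt) = 77.73 m, giving peak height M/(n_e·A·√(4πDt)) = 171/(0.23 × 288 × 77.73) = 0.03321 kg/m³.
(x−vt)²/(4Dt) = (52.16)²/(4 × 0.703 × 684) = 1.415; exp(−1.415) = 0.2429.
C = 0.03321 × 0.2429 = 0.00807 kg/m³.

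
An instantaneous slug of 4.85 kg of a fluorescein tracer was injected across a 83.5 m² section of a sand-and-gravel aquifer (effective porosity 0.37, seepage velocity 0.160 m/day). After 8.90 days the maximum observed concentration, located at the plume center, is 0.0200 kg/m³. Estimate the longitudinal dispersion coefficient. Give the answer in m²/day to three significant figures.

0.551 m²/day

At the plume center C_max = M/(n_e·A·√(4πDt)), so D = M²/(4πt·(n_e·A·C_max)²).
n_e·A·C_max = 0.37 × 83.5 × 0.0200 = 0.6179 kg/m.
D = 4.85²/(4π × 8.90 × 0.6179²) = 0.551 m²/day.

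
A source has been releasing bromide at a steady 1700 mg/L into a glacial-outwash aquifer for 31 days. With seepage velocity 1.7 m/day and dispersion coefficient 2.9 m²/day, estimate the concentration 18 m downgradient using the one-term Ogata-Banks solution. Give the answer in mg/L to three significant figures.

1690 mg/L

For a continuous step input, C/C₀ ≈ ½·erfc((x−vt)/(2√(Dt))).
vt = 1.7 × 31 = 52.7 m and 2√(Dt) = 2√(2.9 × 31) = 18.96 m.
Argument (x−vt)/(2√(Dt)) = (18 − 52.7)/18.96 = -1.830; ½·erfc(-1.830) = 0.9952.
C = 1700 × 0.9952 = 1690 mg/L.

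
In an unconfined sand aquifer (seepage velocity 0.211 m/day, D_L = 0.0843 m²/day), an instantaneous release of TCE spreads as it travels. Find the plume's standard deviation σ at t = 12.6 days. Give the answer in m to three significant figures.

1.46 m

Dispersive spreading gives a Gaussian with σ² = 2Dt; advection only shifts the center.
σ = √(2 × 0.0843 × 12.6) = 1.46 m.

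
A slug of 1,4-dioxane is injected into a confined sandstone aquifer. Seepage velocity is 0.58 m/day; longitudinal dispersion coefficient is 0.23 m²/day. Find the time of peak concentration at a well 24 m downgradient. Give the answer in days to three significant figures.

40.7 days

For the 1D instantaneous-source solution, setting ∂C/∂t = 0 at fixed x gives v²t² + 2Dt − x² = 0, so t = (√(D² + v²x²) − D)/v².
√(D² + v²x²) = √(0.23² + 0.58² × 24²) = 13.92; v² = 0.3364.
t = (13.92 − 0.23)/0.3364 = 40.7 days (vs. the pure-advection estimate x/v = 41.4 d).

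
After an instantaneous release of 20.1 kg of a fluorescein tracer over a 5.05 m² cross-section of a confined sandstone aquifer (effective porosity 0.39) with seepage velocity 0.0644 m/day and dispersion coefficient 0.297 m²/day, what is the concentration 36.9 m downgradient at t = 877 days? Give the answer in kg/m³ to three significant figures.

0.123 kg/m³

For an instantaneous plane source, C(x,t) = M/(n_e·A·√(4πDt)) · exp(−(x−vt)²/(4Dt)), with n_e·A the pore (flow) area.
Plume center vt = 0.0644 × 877 = 56.4788 m, so the well at 36.9 m is 19.5788 m upgradient of the peak.
√(4πDt) = 57.21 m, giving peak height M/(n_e·A·√(4πDt)) = 20.1/(0.39 × 5.05 × 57.21) = 0.1784 kg/m³.
(x−vt)²/(4Dt) = (-19.5788)²/(4 × 0.297 × 877) = 0.3679; exp(−0.3679) = 0.6922.
C = 0.1784 × 0.6922 = 0.123 kg/m³.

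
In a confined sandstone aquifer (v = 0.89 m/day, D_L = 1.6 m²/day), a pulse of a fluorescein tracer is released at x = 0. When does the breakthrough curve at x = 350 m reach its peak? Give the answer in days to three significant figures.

For the 1D instantaneous-source solution, setting ∂C/∂t = 0 at fixed x gives v²t² + 2Dt − x² = 0, so t = (√(D² + v²x²) − D)/v².
√(D² + v²x²) = √(1.6² + 0.89² × 350²) = 311.5; v² = 0.7921.
t = (311.5 − 1.6)/0.7921 = 391 days (vs. the pure-advection estimate x/v = 393 d).

391 days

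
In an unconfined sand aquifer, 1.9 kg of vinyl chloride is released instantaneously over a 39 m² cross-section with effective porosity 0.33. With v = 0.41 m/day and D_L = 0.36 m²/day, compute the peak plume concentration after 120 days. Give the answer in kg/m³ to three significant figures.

The peak of an instantaneous 1D plume sits at x = vt; there the Gaussian factor is 1 and C_max = M/(n_e·A·√(4πDt)), where n_e·A is the pore area the mass is dissolved in.
√(4πDt) = √(4π × 0.36 × 120) = 23.30 m, so C_max = 1.9/(0.33 × 39 × 23.30) = 0.00634 kg/m³.

0.00634 kg/m³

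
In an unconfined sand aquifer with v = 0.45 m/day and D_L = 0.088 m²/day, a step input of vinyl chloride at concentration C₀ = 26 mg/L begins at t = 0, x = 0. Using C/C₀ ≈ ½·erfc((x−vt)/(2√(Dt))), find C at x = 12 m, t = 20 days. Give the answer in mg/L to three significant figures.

1.43 mg/L

For a continuous step input, C/C₀ ≈ ½·erfc((x−vt)/(2√(Dt))).
vt = 0.45 × 20 = 9 m and 2√(Dt) = 2√(0.088 × 20) = 2.653 m.
Argument (x−vt)/(2√(Dt)) = (12 − 9)/2.653 = 1.131; ½·erfc(1.131) = 0.05486.
C = 26 × 0.05486 = 1.43 mg/L.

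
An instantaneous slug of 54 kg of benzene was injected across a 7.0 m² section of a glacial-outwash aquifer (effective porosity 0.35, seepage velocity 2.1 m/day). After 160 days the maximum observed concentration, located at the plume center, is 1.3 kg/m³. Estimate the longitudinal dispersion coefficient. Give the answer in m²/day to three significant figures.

At the plume center C_max = M/(n_e·A·√(4πDt)), so D = M²/(4πt·(n_e·A·C_max)²).
n_e·A·C_max = 0.35 × 7.0 × 1.3 = 3.185 kg/m.
D = 54²/(4π × 160 × 3.185²) = 0.143 m²/day.

0.143 m²/day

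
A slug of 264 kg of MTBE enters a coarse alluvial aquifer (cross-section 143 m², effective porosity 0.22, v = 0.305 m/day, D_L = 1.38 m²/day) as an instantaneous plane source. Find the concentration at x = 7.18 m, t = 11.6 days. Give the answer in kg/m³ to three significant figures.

For an instantaneous plane source, C(x,t) = M/(n_e·A·√(4πDt)) · exp(−(x−vt)²/(4Dt)), with n_e·A the pore (flow) area.
Plume center vt = 0.305 × 11.6 = 3.538 m, so the well at 7.18 m is 3.642 m downgradient of the peak.
√(4πDt) = 14.18 m, giving peak height M/(n_e·A·√(4πDt)) = 264/(0.22 × 143 × 14.18) = 0.5918 kg/m³.
(x−vt)²/(4Dt) = (3.642)²/(4 × 1.38 × 11.6) = 0.2071; exp(−0.2071) = 0.8129.
C = 0.5918 × 0.8129 = 0.481 kg/m³.

0.481 kg/m³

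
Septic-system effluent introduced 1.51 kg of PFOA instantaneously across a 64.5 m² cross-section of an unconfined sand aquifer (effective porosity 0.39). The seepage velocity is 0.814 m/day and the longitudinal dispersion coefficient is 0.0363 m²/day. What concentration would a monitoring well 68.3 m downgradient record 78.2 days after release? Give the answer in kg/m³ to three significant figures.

For an instantaneous plane source, C(x,t) = M/(n_e·A·√(4πDt)) · exp(−(x−vt)²/(4Dt)), with n_e·A the pore (flow) area.
Plume center vt = 0.814 × 78.2 = 63.6548 m, so the well at 68.3 m is 4.6452 m downgradient of the peak.
√(4πDt) = 5.973 m, giving peak height M/(n_e·A·√(4πDt)) = 1.51/(0.39 × 64.5 × 5.973) = 0.01005 kg/m³.
(x−vt)²/(4Dt) = (4.6452)²/(4 × 0.0363 × 78.2) = 1.900; exp(−1.900) = 0.1496.
C = 0.01005 × 0.1496 = 0.00150 kg/m³.

0.00150 kg/m³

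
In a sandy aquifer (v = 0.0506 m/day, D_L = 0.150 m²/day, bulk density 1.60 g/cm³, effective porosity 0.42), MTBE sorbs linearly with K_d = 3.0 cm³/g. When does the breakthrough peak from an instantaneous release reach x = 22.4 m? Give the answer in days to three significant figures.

4820 days

Retardation factor R = 1 + ρ_b·K_d/n = 1 + 1.60 × 3.0/0.42 = 12.43.
Sorption retards both mechanisms: v_R = v/R = 0.004071 m/day, D_R = D/R = 0.01207 m²/day.
Peak time from v_R²t² + 2D_R t − x² = 0: t = (√(D_R² + v_R²x²) − D_R)/v_R².
√(D_R² + v_R²x²) = √(0.01207² + 0.004071² × 22.4²) = 0.09199; v_R² = 1.657e-05.
t = (0.09199 − 0.01207)/1.657e-05 = 4820 days.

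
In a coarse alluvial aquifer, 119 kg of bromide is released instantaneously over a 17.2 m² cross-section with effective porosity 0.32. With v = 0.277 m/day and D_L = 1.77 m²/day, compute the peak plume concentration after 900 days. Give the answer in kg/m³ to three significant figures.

0.153 kg/m³

The peak of an instantaneous 1D plume sits at x = vt; there the Gaussian factor is 1 and C_max = M/(n_e·A·√(4πDt)), where n_e·A is the pore area the mass is dissolved in.
√(4πDt) = √(4π × 1.77 × 900) = 141.5 m, so C_max = 119/(0.32 × 17.2 × 141.5) = 0.153 kg/m³.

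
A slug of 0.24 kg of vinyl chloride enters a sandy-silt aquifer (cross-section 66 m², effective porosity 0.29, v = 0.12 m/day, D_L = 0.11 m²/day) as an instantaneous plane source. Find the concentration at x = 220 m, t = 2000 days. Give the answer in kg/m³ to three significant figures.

For an instantaneous plane source, C(x,t) = M/(n_e·A·√(4πDt)) · exp(−(x−vt)²/(4Dt)), with n_e·A the pore (flow) area.
Plume center vt = 0.12 × 2000 = 240 m, so the well at 220 m is 20 m upgradient of the peak.
√(4πDt) = 52.58 m, giving peak height M/(n_e·A·√(4πDt)) = 0.24/(0.29 × 66 × 52.58) = 0.0002385 kg/m³.
(x−vt)²/(4Dt) = (-20)²/(4 × 0.11 × 2000) = 0.4545; exp(−0.4545) = 0.6348.
C = 0.0002385 × 0.6348 = 0.000151 kg/m³.

0.000151 kg/m³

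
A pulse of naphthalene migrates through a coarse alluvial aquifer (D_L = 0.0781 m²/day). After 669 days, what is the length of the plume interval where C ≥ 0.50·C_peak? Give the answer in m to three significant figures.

The plume is Gaussian with σ = √(2Dt) = √(2 × 0.0781 × 669) = 10.22 m.
C/C_peak = exp(−Δx²/(2σ²)) = 0.50 ⇒ Δx = σ·√(−2 ln 0.50) = 10.22 × 1.177 = 12.03 m.
Width = 2Δx = 24.1 m.

24.1 m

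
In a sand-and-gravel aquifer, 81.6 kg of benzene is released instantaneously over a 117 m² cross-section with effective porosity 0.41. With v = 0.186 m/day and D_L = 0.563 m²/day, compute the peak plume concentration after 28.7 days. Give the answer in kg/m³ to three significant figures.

The peak of an instantaneous 1D plume sits at x = vt; there the Gaussian factor is 1 and C_max = M/(n_e·A·√(4πDt)), where n_e·A is the pore area the mass is dissolved in.
√(4πDt) = √(4π × 0.563 × 28.7) = 14.25 m, so C_max = 81.6/(0.41 × 117 × 14.25) = 0.119 kg/m³.

0.119 kg/m³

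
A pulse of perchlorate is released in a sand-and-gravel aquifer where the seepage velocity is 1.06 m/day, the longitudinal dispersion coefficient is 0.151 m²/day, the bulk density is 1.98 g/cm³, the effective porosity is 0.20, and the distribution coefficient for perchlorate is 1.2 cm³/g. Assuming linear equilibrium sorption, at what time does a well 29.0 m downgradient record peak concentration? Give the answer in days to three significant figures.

351 days

Retardation factor R = 1 + ρ_b·K_d/n = 1 + 1.98 × 1.2/0.20 = 12.88.
Sorption retards both mechanisms: v_R = v/R = 0.08230 m/day, D_R = D/R = 0.01172 m²/day.
Peak time from v_R²t² + 2D_R t − x² = 0: t = (√(D_R² + v_R²x²) − D_R)/v_R².
√(D_R² + v_R²x²) = √(0.01172² + 0.08230² × 29.0²) = 2.387; v_R² = 0.006773.
t = (2.387 − 0.01172)/0.006773 = 351 days.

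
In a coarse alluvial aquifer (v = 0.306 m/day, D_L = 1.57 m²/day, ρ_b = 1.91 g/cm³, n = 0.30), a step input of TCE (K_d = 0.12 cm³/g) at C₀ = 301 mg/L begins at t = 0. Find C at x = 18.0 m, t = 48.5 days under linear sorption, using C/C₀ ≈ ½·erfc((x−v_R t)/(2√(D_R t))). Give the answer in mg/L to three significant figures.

Retardation factor R = 1 + ρ_b·K_d/n = 1 + 1.91 × 0.12/0.30 = 1.764.
Sorption retards both mechanisms: v_R = v/R = 0.1735 m/day, D_R = D/R = 0.8900 m²/day.
v_R·t = 0.1735 × 48.5 = 8.41475 m; 2√(D_R t) = 13.14 m; argument = (18.0 − 8.41475)/13.14 = 0.7295.
C = C₀ × ½·erfc(0.7295) = 301 × 0.1511 = 45.5 mg/L.

45.5 mg/L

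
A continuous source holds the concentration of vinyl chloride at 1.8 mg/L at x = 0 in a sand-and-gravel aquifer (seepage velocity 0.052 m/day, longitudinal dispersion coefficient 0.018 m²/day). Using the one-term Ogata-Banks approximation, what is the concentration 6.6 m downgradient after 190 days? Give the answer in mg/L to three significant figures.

For a continuous step input, C/C₀ ≈ ½·erfc((x−vt)/(2√(Dt))).
vt = 0.052 × 190 = 9.88 m and 2√(Dt) = 2√(0.018 × 190) = 3.699 m.
Argument (x−vt)/(2√(Dt)) = (6.6 − 9.88)/3.699 = -0.8867; ½·erfc(-0.8867) = 0.8951.
C = 1.8 × 0.8951 = 1.61 mg/L.

1.61 mg/L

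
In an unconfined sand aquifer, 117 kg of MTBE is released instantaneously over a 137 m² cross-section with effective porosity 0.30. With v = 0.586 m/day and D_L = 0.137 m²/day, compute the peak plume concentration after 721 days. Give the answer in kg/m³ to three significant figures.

The peak of an instantaneous 1D plume sits at x = vt; there the Gaussian factor is 1 and C_max = M/(n_e·A·√(4πDt)), where n_e·A is the pore area the mass is dissolved in.
√(4πDt) = √(4π × 0.137 × 721) = 35.23 m, so C_max = 117/(0.30 × 137 × 35.23) = 0.0808 kg/m³.

0.0808 kg/m³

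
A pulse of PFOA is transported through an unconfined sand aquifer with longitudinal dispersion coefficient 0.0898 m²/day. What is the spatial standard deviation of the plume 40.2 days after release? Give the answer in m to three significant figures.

Dispersive spreading gives a Gaussian with σ² = 2Dt; advection only shifts the center.
σ = √(2 × 0.0898 × 40.2) = 2.69 m.

2.69 m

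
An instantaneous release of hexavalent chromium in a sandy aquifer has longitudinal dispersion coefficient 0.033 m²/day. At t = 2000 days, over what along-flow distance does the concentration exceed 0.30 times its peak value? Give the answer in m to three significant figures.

The plume is Gaussian with σ = √(2Dt) = √(2 × 0.033 × 2000) = 11.49 m.
C/C_peak = exp(−Δx²/(2σ²)) = 0.30 ⇒ Δx = σ·√(−2 ln 0.30) = 11.49 × 1.552 = 17.83 m.
Width = 2Δx = 35.7 m.

35.7 m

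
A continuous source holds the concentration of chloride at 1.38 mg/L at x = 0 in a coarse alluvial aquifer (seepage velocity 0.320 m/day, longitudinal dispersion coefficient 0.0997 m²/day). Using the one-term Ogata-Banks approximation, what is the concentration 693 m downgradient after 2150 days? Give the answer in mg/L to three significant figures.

For a continuous step input, C/C₀ ≈ ½·erfc((x−vt)/(2√(Dt))).
vt = 0.320 × 2150 = 688 m and 2√(Dt) = 2√(0.0997 × 2150) = 29.28 m.
Argument (x−vt)/(2√(Dt)) = (693 − 688)/29.28 = 0.1708; ½·erfc(0.1708) = 0.4046.
C = 1.38 × 0.4046 = 0.558 mg/L.

0.558 mg/L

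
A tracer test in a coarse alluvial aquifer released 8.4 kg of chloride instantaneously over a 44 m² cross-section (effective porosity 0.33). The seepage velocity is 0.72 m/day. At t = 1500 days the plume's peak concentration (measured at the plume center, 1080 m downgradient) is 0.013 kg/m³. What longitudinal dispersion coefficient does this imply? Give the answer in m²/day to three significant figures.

At the plume center C_max = M/(n_e·A·√(4πDt)), so D = M²/(4πt·(n_e·A·C_max)²).
n_e·A·C_max = 0.33 × 44 × 0.013 = 0.1888 kg/m.
D = 8.4²/(4π × 1500 × 0.1888²) = 0.105 m²/day.

0.105 m²/day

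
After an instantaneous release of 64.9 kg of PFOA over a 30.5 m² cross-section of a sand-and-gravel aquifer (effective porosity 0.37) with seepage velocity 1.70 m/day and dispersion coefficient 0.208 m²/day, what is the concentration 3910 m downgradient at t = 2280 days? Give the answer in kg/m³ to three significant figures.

For an instantaneous plane source, C(x,t) = M/(n_e·A·√(4πDt)) · exp(−(x−vt)²/(4Dt)), with n_e·A the pore (flow) area.
Plume center vt = 1.70 × 2280 = 3876 m, so the well at 3910 m is 34 m downgradient of the peak.
√(4πDt) = 77.20 m, giving peak height M/(n_e·A·√(4πDt)) = 64.9/(0.37 × 30.5 × 77.20) = 0.07449 kg/m³.
(x−vt)²/(4Dt) = (34)²/(4 × 0.208 × 2280) = 0.6094; exp(−0.6094) = 0.5437.
C = 0.07449 × 0.5437 = 0.0405 kg/m³.

0.0405 kg/m³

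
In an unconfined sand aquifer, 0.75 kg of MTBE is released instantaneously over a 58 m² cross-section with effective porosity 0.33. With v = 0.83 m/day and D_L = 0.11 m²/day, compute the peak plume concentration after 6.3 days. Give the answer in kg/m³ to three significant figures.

The peak of an instantaneous 1D plume sits at x = vt; there the Gaussian factor is 1 and C_max = M/(n_e·A·√(4πDt)), where n_e·A is the pore area the mass is dissolved in.
√(4πDt) = √(4π × 0.11 × 6.3) = 2.951 m, so C_max = 0.75/(0.33 × 58 × 2.951) = 0.0133 kg/m³.

0.0133 kg/m³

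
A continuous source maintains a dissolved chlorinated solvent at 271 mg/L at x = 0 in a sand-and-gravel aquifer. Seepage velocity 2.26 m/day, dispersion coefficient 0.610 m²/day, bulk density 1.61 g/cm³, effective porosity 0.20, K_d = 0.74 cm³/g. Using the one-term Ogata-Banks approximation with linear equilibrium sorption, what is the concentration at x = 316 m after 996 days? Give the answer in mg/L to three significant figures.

194 mg/L

Retardation factor R = 1 + ρ_b·K_d/n = 1 + 1.61 × 0.74/0.20 = 6.957.
Sorption retards both mechanisms: v_R = v/R = 0.3249 m/day, D_R = D/R = 0.08768 m²/day.
v_R·t = 0.3249 × 996 = 323.6004 m; 2√(D_R t) = 18.69 m; argument = (316 − 323.6004)/18.69 = -0.4067.
C = C₀ × ½·erfc(-0.4067) = 271 × 0.7174 = 194 mg/L.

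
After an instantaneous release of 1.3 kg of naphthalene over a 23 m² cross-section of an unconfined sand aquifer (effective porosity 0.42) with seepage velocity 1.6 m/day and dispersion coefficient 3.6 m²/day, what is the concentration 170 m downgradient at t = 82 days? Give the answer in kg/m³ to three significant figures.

For an instantaneous plane source, C(x,t) = M/(n_e·A·√(4πDt)) · exp(−(x−vt)²/(4Dt)), with n_e·A the pore (flow) area.
Plume center vt = 1.6 × 82 = 131.2 m, so the well at 170 m is 38.8 m downgradient of the peak.
√(4πDt) = 60.91 m, giving peak height M/(n_e·A·√(4πDt)) = 1.3/(0.42 × 23 × 60.91) = 0.002209 kg/m³.
(x−vt)²/(4Dt) = (38.8)²/(4 × 3.6 × 82) = 1.275; exp(−1.275) = 0.2794.
C = 0.002209 × 0.2794 = 0.000617 kg/m³.

0.000617 kg/m³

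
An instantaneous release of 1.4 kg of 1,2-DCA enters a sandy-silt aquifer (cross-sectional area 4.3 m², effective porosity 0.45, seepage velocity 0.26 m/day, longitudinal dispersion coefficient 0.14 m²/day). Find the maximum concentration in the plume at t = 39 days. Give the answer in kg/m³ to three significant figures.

The peak of an instantaneous 1D plume sits at x = vt; there the Gaussian factor is 1 and C_max = M/(n_e·A·√(4πDt)), where n_e·A is the pore area the mass is dissolved in.
√(4πDt) = √(4π × 0.14 × 39) = 8.283 m, so C_max = 1.4/(0.45 × 4.3 × 8.283) = 0.0873 kg/m³.

0.0873 kg/m³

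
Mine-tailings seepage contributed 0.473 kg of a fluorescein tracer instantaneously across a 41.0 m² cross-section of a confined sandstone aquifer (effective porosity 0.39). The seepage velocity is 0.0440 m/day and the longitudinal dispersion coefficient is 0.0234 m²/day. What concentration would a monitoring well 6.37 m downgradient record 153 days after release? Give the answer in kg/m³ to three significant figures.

0.00437 kg/m³

For an instantaneous plane source, C(x,t) = M/(n_e·A·√(4πDt)) · exp(−(x−vt)²/(4Dt)), with n_e·A the pore (flow) area.
Plume center vt = 0.0440 × 153 = 6.732 m, so the well at 6.37 m is 0.362 m upgradient of the peak.
√(4πDt) = 6.707 m, giving peak height M/(n_e·A·√(4πDt)) = 0.473/(0.39 × 41.0 × 6.707) = 0.004410 kg/m³.
(x−vt)²/(4Dt) = (-0.362)²/(4 × 0.0234 × 153) = 0.009151; exp(−0.009151) = 0.9909.
C = 0.004410 × 0.9909 = 0.00437 kg/m³.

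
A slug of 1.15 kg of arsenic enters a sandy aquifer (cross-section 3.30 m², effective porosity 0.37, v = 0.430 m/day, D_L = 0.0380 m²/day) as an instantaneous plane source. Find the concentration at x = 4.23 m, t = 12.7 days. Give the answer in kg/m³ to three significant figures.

0.174 kg/m³

For an instantaneous plane source, C(x,t) = M/(n_e·A·√(4πDt)) · exp(−(x−vt)²/(4Dt)), with n_e·A the pore (flow) area.
Plume center vt = 0.430 × 12.7 = 5.461 m, so the well at 4.23 m is 1.231 m upgradient of the peak.
√(4πDt) = 2.463 m, giving peak height M/(n_e·A·√(4πDt)) = 1.15/(0.37 × 3.30 × 2.463) = 0.3824 kg/m³.
(x−vt)²/(4Dt) = (-1.231)²/(4 × 0.0380 × 12.7) = 0.7850; exp(−0.7850) = 0.4561.
C = 0.3824 × 0.4561 = 0.174 kg/m³.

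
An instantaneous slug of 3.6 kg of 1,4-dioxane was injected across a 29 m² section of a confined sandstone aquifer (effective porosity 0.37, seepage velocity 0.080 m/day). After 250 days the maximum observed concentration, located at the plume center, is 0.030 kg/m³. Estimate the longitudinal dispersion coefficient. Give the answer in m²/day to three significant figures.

At the plume center C_max = M/(n_e·A·√(4πDt)), so D = M²/(4πt·(n_e·A·C_max)²).
n_e·A·C_max = 0.37 × 29 × 0.030 = 0.3219 kg/m.
D = 3.6²/(4π × 250 × 0.3219²) = 0.0398 m²/day.

0.0398 m²/day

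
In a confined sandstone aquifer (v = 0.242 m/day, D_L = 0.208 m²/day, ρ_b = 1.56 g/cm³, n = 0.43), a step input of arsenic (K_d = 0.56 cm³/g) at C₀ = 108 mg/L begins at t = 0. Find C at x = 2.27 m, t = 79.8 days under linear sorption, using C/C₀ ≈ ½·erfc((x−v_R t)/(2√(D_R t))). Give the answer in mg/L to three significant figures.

Retardation factor R = 1 + ρ_b·K_d/n = 1 + 1.56 × 0.56/0.43 = 3.032.
Sorption retards both mechanisms: v_R = v/R = 0.07982 m/day, D_R = D/R = 0.06860 m²/day.
v_R·t = 0.07982 × 79.8 = 6.369636 m; 2√(D_R t) = 4.679 m; argument = (2.27 − 6.369636)/4.679 = -0.8762.
C = C₀ × ½·erfc(-0.8762) = 108 × 0.8924 = 96.4 mg/L.

96.4 mg/L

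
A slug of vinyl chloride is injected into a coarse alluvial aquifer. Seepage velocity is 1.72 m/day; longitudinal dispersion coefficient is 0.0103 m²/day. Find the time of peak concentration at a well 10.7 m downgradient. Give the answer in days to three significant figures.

For the 1D instantaneous-source solution, setting ∂C/∂t = 0 at fixed x gives v²t² + 2Dt − x² = 0, so t = (√(D² + v²x²) − D)/v².
√(D² + v²x²) = √(0.0103² + 1.72² × 10.7²) = 18.40; v² = 2.9584.
t = (18.40 − 0.0103)/2.9584 = 6.22 days (vs. the pure-advection estimate x/v = 6.22 d).

6.22 days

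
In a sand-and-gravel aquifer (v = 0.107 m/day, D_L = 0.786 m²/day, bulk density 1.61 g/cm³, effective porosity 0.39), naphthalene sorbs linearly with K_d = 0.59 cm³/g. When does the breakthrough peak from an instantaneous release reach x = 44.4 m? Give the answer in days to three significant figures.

Retardation factor R = 1 + ρ_b·K_d/n = 1 + 1.61 × 0.59/0.39 = 3.436.
Sorption retards both mechanisms: v_R = v/R = 0.03114 m/day, D_R = D/R = 0.2288 m²/day.
Peak time from v_R²t² + 2D_R t − x² = 0: t = (√(D_R² + v_R²x²) − D_R)/v_R².
√(D_R² + v_R²x²) = √(0.2288² + 0.03114² × 44.4²) = 1.401; v_R² = 0.0009697.
t = (1.401 − 0.2288)/0.0009697 = 1210 days.

1210 days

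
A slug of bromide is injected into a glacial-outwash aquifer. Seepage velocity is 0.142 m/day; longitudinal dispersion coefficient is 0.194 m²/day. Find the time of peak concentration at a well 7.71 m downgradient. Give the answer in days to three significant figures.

45.5 days

For the 1D instantaneous-source solution, setting ∂C/∂t = 0 at fixed x gives v²t² + 2Dt − x² = 0, so t = (√(D² + v²x²) − D)/v².
√(D² + v²x²) = √(0.194² + 0.142² × 7.71²) = 1.112; v² = 0.020164.
t = (1.112 − 0.194)/0.020164 = 45.5 days (vs. the pure-advection estimate x/v = 54.3 d).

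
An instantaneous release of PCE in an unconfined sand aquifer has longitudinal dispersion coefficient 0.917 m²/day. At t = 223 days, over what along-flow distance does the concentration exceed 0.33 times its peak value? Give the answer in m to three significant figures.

The plume is Gaussian with σ = √(2Dt) = √(2 × 0.917 × 223) = 20.22 m.
C/C_peak = exp(−Δx²/(2σ²)) = 0.33 ⇒ Δx = σ·√(−2 ln 0.33) = 20.22 × 1.489 = 30.11 m.
Width = 2Δx = 60.2 m.

60.2 m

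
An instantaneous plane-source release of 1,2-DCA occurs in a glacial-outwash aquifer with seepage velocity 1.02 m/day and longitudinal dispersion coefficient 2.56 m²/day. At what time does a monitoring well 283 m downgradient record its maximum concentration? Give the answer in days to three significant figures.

For the 1D instantaneous-source solution, setting ∂C/∂t = 0 at fixed x gives v²t² + 2Dt − x² = 0, so t = (√(D² + v²x²) − D)/v².
√(D² + v²x²) = √(2.56² + 1.02² × 283²) = 288.7; v² = 1.0404.
t = (288.7 − 2.56)/1.0404 = 275 days (vs. the pure-advection estimate x/v = 277 d).

275 days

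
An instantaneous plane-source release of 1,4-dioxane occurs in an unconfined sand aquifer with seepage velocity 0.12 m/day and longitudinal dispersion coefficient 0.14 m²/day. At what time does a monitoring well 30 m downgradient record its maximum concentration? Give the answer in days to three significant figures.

240 days

For the 1D instantaneous-source solution, setting ∂C/∂t = 0 at fixed x gives v²t² + 2Dt − x² = 0, so t = (√(D² + v²x²) − D)/v².
√(D² + v²x²) = √(0.14² + 0.12² × 30²) = 3.603; v² = 0.0144.
t = (3.603 − 0.14)/0.0144 = 240 days (vs. the pure-advection estimate x/v = 250 d).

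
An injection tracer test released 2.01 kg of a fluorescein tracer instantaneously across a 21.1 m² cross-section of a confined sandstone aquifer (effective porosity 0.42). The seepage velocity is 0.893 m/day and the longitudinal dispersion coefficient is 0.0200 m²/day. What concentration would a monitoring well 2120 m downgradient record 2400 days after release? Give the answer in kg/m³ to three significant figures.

For an instantaneous plane source, C(x,t) = M/(n_e·A·√(4πDt)) · exp(−(x−vt)²/(4Dt)), with n_e·A the pore (flow) area.
Plume center vt = 0.893 × 2400 = 2143.2 m, so the well at 2120 m is 23.2 m upgradient of the peak.
√(4πDt) = 24.56 m, giving peak height M/(n_e·A·√(4πDt)) = 2.01/(0.42 × 21.1 × 24.56) = 0.009235 kg/m³.
(x−vt)²/(4Dt) = (-23.2)²/(4 × 0.0200 × 2400) = 2.803; exp(−2.803) = 0.06063.
C = 0.009235 × 0.06063 = 0.000560 kg/m³.

0.000560 kg/m³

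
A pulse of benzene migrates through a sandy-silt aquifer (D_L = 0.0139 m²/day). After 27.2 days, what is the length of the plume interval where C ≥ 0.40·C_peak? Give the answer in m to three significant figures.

The plume is Gaussian with σ = √(2Dt) = √(2 × 0.0139 × 27.2) = 0.8696 m.
C/C_peak = exp(−Δx²/(2σ²)) = 0.40 ⇒ Δx = σ·√(−2 ln 0.40) = 0.8696 × 1.354 = 1.177 m.
Width = 2Δx = 2.35 m.

2.35 m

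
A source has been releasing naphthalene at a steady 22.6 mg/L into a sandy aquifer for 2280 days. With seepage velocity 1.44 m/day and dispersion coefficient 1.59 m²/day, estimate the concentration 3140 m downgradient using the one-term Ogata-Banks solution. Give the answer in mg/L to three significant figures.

For a continuous step input, C/C₀ ≈ ½·erfc((x−vt)/(2√(Dt))).
vt = 1.44 × 2280 = 3283.2 m and 2√(Dt) = 2√(1.59 × 2280) = 120.4 m.
Argument (x−vt)/(2√(Dt)) = (3140 − 3283.2)/120.4 = -1.189; ½·erfc(-1.189) = 0.9537.
C = 22.6 × 0.9537 = 21.6 mg/L.

21.6 mg/L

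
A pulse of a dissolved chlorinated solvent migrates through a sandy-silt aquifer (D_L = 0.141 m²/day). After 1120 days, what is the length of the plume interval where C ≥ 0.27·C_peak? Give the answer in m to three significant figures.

The plume is Gaussian with σ = √(2Dt) = √(2 × 0.141 × 1120) = 17.77 m.
C/C_peak = exp(−Δx²/(2σ²)) = 0.27 ⇒ Δx = σ·√(−2 ln 0.27) = 17.77 × 1.618 = 28.75 m.
Width = 2Δx = 57.5 m.

57.5 m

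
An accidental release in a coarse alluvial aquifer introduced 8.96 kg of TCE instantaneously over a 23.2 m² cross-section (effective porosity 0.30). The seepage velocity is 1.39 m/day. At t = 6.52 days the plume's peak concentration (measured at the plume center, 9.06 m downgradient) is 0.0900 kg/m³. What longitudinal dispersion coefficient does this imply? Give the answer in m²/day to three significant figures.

2.50 m²/day

At the plume center C_max = M/(n_e·A·√(4πDt)), so D = M²/(4πt·(n_e·A·C_max)²).
n_e·A·C_max = 0.30 × 23.2 × 0.0900 = 0.6264 kg/m.
D = 8.96²/(4π × 6.52 × 0.6264²) = 2.50 m²/day.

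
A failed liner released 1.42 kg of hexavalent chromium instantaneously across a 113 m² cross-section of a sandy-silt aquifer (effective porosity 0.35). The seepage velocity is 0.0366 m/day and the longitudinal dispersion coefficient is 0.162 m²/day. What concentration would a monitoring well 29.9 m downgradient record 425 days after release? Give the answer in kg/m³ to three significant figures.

For an instantaneous plane source, C(x,t) = M/(n_e·A·√(4πDt)) · exp(−(x−vt)²/(4Dt)), with n_e·A the pore (flow) area.
Plume center vt = 0.0366 × 425 = 15.555 m, so the well at 29.9 m is 14.345 m downgradient of the peak.
√(4πDt) = 29.41 m, giving peak height M/(n_e·A·√(4πDt)) = 1.42/(0.35 × 113 × 29.41) = 0.001221 kg/m³.
(x−vt)²/(4Dt) = (14.345)²/(4 × 0.162 × 425) = 0.7472; exp(−0.7472) = 0.4737.
C = 0.001221 × 0.4737 = 0.000578 kg/m³.

0.000578 kg/m³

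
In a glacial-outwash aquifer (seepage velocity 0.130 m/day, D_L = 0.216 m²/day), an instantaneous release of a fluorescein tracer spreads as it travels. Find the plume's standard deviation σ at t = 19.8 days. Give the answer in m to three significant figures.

2.92 m

Dispersive spreading gives a Gaussian with σ² = 2Dt; advection only shifts the center.
σ = √(2 × 0.216 × 19.8) = 2.92 m.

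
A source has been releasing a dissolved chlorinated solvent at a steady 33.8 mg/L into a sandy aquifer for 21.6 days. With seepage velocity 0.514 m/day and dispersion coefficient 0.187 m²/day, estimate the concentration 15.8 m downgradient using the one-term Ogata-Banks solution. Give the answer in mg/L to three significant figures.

For a continuous step input, C/C₀ ≈ ½·erfc((x−vt)/(2√(Dt))).
vt = 0.514 × 21.6 = 11.1024 m and 2√(Dt) = 2√(0.187 × 21.6) = 4.020 m.
Argument (x−vt)/(2√(Dt)) = (15.8 − 11.1024)/4.020 = 1.169; ½·erfc(1.169) = 0.04914.
C = 33.8 × 0.04914 = 1.66 mg/L.

1.66 mg/L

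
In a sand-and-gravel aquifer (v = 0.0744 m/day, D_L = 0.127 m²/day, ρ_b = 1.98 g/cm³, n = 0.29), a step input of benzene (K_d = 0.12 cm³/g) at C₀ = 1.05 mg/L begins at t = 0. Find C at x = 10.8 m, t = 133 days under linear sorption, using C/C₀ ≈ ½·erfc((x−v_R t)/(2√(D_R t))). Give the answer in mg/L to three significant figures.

0.112 mg/L

Retardation factor R = 1 + ρ_b·K_d/n = 1 + 1.98 × 0.12/0.29 = 1.819.
Sorption retards both mechanisms: v_R = v/R = 0.04090 m/day, D_R = D/R = 0.06982 m²/day.
v_R·t = 0.04090 × 133 = 5.4397 m; 2√(D_R t) = 6.095 m; argument = (10.8 − 5.4397)/6.095 = 0.8795.
C = C₀ × ½·erfc(0.8795) = 1.05 × 0.1068 = 0.112 mg/L.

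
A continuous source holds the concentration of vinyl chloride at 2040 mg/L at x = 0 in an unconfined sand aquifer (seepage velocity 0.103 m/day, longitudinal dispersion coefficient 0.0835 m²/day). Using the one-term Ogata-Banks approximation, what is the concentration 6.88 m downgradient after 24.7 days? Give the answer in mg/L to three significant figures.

For a continuous step input, C/C₀ ≈ ½·erfc((x−vt)/(2√(Dt))).
vt = 0.103 × 24.7 = 2.5441 m and 2√(Dt) = 2√(0.0835 × 24.7) = 2.872 m.
Argument (x−vt)/(2√(Dt)) = (6.88 − 2.5441)/2.872 = 1.510; ½·erfc(1.510) = 0.01636.
C = 2040 × 0.01636 = 33.4 mg/L.

33.4 mg/L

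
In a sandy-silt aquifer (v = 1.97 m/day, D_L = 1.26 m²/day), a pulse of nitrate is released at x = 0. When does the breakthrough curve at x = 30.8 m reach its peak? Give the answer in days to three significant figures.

15.3 days

For the 1D instantaneous-source solution, setting ∂C/∂t = 0 at fixed x gives v²t² + 2Dt − x² = 0, so t = (√(D² + v²x²) − D)/v².
√(D² + v²x²) = √(1.26² + 1.97² × 30.8²) = 60.69; v² = 3.8809.
t = (60.69 − 1.26)/3.8809 = 15.3 days (vs. the pure-advection estimate x/v = 15.6 d).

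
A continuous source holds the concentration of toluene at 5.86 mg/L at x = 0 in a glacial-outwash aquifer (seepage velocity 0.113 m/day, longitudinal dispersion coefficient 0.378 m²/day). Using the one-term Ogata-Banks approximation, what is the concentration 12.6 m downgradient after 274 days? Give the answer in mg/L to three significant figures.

For a continuous step input, C/C₀ ≈ ½·erfc((x−vt)/(2√(Dt))).
vt = 0.113 × 274 = 30.962 m and 2√(Dt) = 2√(0.378 × 274) = 20.35 m.
Argument (x−vt)/(2√(Dt)) = (12.6 − 30.962)/20.35 = -0.9023; ½·erfc(-0.9023) = 0.8990.
C = 5.86 × 0.8990 = 5.27 mg/L.

5.27 mg/L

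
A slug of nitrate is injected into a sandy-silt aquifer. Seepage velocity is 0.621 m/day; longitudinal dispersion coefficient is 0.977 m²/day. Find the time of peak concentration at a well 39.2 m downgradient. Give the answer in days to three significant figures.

For the 1D instantaneous-source solution, setting ∂C/∂t = 0 at fixed x gives v²t² + 2Dt − x² = 0, so t = (√(D² + v²x²) − D)/v².
√(D² + v²x²) = √(0.977² + 0.621² × 39.2²) = 24.36; v² = 0.385641.
t = (24.36 − 0.977)/0.385641 = 60.6 days (vs. the pure-advection estimate x/v = 63.1 d).

60.6 days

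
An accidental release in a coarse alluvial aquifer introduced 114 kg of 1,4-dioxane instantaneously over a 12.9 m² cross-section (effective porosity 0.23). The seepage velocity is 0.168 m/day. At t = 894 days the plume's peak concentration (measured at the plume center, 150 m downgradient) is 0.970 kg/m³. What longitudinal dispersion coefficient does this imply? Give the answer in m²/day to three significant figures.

0.140 m²/day

At the plume center C_max = M/(n_e·A·√(4πDt)), so D = M²/(4πt·(n_e·A·C_max)²).
n_e·A·C_max = 0.23 × 12.9 × 0.970 = 2.878 kg/m.
D = 114²/(4π × 894 × 2.878²) = 0.140 m²/day.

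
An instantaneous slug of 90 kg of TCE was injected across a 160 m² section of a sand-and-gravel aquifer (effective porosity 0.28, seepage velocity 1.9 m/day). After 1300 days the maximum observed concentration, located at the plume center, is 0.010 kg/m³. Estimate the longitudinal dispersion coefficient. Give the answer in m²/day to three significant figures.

At the plume center C_max = M/(n_e·A·√(4πDt)), so D = M²/(4πt·(n_e·A·C_max)²).
n_e·A·C_max = 0.28 × 160 × 0.010 = 0.4480 kg/m.
D = 90²/(4π × 1300 × 0.4480²) = 2.47 m²/day.

2.47 m²/day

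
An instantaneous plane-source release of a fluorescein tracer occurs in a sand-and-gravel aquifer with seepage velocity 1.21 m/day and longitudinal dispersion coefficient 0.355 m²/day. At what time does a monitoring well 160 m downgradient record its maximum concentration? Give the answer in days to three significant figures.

132 days

For the 1D instantaneous-source solution, setting ∂C/∂t = 0 at fixed x gives v²t² + 2Dt − x² = 0, so t = (√(D² + v²x²) − D)/v².
√(D² + v²x²) = √(0.355² + 1.21² × 160²) = 193.6; v² = 1.4641.
t = (193.6 − 0.355)/1.4641 = 132 days (vs. the pure-advection estimate x/v = 132 d).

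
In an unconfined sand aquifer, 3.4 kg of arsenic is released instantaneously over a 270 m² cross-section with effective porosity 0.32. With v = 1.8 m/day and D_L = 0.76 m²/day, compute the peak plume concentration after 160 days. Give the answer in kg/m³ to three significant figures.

0.00101 kg/m³

The peak of an instantaneous 1D plume sits at x = vt; there the Gaussian factor is 1 and C_max = M/(n_e·A·√(4πDt)), where n_e·A is the pore area the mass is dissolved in.
√(4πDt) = √(4π × 0.76 × 160) = 39.09 m, so C_max = 3.4/(0.32 × 270 × 39.09) = 0.00101 kg/m³.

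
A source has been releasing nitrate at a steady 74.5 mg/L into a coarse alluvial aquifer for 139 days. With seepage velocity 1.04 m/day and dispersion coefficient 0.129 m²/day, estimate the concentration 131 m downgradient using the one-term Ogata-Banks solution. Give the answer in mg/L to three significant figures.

For a continuous step input, C/C₀ ≈ ½·erfc((x−vt)/(2√(Dt))).
vt = 1.04 × 139 = 144.56 m and 2√(Dt) = 2√(0.129 × 139) = 8.469 m.
Argument (x−vt)/(2√(Dt)) = (131 − 144.56)/8.469 = -1.601; ½·erfc(-1.601) = 0.9882.
C = 74.5 × 0.9882 = 73.6 mg/L.

73.6 mg/L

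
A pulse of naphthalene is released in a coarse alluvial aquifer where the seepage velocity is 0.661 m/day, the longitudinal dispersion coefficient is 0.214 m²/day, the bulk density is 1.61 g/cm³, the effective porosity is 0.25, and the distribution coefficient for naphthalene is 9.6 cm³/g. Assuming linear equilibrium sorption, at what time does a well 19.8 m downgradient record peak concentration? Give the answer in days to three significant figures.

1850 days

Retardation factor R = 1 + ρ_b·K_d/n = 1 + 1.61 × 9.6/0.25 = 62.82.
Sorption retards both mechanisms: v_R = v/R = 0.01052 m/day, D_R = D/R = 0.003407 m²/day.
Peak time from v_R²t² + 2D_R t − x² = 0: t = (√(D_R² + v_R²x²) − D_R)/v_R².
√(D_R² + v_R²x²) = √(0.003407² + 0.01052² × 19.8²) = 0.2083; v_R² = 0.0001107.
t = (0.2083 − 0.003407)/0.0001107 = 1850 days.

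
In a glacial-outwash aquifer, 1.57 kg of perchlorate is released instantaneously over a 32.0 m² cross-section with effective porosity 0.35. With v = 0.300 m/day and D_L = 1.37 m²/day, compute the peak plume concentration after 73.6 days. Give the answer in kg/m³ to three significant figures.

The peak of an instantaneous 1D plume sits at x = vt; there the Gaussian factor is 1 and C_max = M/(n_e·A·√(4πDt)), where n_e·A is the pore area the mass is dissolved in.
√(4πDt) = √(4π × 1.37 × 73.6) = 35.60 m, so C_max = 1.57/(0.35 × 32.0 × 35.60) = 0.00394 kg/m³.

0.00394 kg/m³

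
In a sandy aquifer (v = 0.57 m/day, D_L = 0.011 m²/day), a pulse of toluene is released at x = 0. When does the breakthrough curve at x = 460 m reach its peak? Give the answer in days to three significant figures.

807 days

For the 1D instantaneous-source solution, setting ∂C/∂t = 0 at fixed x gives v²t² + 2Dt − x² = 0, so t = (√(D² + v²x²) − D)/v².
√(D² + v²x²) = √(0.011² + 0.57² × 460²) = 262.2; v² = 0.3249.
t = (262.2 − 0.011)/0.3249 = 807 days (vs. the pure-advection estimate x/v = 807 d).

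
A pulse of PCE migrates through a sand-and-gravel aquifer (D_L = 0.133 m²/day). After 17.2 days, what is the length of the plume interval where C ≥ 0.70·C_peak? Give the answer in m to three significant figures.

3.61 m

The plume is Gaussian with σ = √(2Dt) = √(2 × 0.133 × 17.2) = 2.139 m.
C/C_peak = exp(−Δx²/(2σ²)) = 0.70 ⇒ Δx = σ·√(−2 ln 0.70) = 2.139 × 0.8446 = 1.807 m.
Width = 2Δx = 3.61 m.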